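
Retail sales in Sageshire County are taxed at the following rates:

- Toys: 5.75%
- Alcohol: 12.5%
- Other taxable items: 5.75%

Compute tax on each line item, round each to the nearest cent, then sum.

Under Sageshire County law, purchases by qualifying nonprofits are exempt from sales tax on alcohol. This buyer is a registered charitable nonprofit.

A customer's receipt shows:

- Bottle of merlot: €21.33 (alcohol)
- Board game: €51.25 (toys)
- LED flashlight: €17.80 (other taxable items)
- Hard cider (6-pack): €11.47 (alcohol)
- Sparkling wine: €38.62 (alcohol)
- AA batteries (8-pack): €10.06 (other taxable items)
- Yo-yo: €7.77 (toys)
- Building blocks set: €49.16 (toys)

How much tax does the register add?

Bottle of merlot €21.33: alcohol, buyer-exempt → 0% → €0.00
Board game €51.25: toys → 5.75% → €2.95
LED flashlight €17.80: other taxable items → 5.75% → €1.02
Hard cider (6-pack) €11.47: alcohol, buyer-exempt → 0% → €0.00
Sparkling wine €38.62: alcohol, buyer-exempt → 0% → €0.00
AA batteries (8-pack) €10.06: other taxable items → 5.75% → €0.58
Yo-yo €7.77: toys → 5.75% → €0.45
Building blocks set €49.16: toys → 5.75% → €2.83
Total tax = €2.95 + €1.02 + €0.58 + €0.45 + €2.83 = €7.83

€7.83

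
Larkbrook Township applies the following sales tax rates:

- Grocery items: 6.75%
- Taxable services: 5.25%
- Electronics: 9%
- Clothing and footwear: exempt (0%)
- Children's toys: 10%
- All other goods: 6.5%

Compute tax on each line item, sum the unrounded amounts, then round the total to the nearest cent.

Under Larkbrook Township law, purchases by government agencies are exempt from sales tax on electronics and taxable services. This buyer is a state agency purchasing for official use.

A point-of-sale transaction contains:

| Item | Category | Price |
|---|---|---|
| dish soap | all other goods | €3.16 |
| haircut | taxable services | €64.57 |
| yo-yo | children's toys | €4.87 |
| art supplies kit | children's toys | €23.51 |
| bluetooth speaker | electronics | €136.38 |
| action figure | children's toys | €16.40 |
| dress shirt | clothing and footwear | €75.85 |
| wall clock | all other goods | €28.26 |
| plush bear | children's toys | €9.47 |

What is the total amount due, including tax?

€369.94

Dish soap €3.16: all other goods → 6.5% → €0.2054
Haircut €64.57: taxable services, buyer-exempt → 0% → €0.00
Yo-yo €4.87: children's toys → 10% → €0.487
Art supplies kit €23.51: children's toys → 10% → €2.351
Bluetooth speaker €136.38: electronics, buyer-exempt → 0% → €0.00
Action figure €16.40: children's toys → 10% → €1.64
Dress shirt €75.85: clothing and footwear → 0% → €0.00
Wall clock €28.26: all other goods → 6.5% → €1.8369
Plush bear €9.47: children's toys → 10% → €0.947
Subtotal = €362.47; unrounded tax = €7.4673 → €7.47; total due = €369.94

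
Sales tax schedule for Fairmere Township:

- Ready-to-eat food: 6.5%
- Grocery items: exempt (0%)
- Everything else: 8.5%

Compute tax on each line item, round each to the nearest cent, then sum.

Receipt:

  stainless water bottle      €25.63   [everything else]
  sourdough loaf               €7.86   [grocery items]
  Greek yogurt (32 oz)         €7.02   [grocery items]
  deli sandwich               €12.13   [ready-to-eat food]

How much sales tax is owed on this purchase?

Stainless water bottle €25.63: everything else → 8.5% → €2.18
Sourdough loaf €7.86: grocery items → 0% → €0.00
Greek yogurt (32 oz) €7.02: grocery items → 0% → €0.00
Deli sandwich €12.13: ready-to-eat food → 6.5% → €0.79
Total tax = €2.18 + €0.79 = €2.97

€2.97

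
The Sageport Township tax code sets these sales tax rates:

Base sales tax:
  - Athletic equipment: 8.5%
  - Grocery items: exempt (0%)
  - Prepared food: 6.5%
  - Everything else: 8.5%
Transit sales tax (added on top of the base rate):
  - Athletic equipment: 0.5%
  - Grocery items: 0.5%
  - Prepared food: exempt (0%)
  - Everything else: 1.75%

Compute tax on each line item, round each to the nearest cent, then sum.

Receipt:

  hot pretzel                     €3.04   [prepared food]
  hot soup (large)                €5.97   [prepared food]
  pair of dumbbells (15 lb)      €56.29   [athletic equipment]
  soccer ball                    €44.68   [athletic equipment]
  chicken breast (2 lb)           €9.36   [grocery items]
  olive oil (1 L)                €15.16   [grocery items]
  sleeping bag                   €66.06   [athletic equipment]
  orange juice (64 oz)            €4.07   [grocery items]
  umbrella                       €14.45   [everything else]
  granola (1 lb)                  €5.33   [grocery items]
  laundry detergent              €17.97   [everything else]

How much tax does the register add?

Hot pretzel €3.04: prepared food → 6.5% + 0% transit = 6.5% → €0.20
Hot soup (large) €5.97: prepared food → 6.5% + 0% transit = 6.5% → €0.39
Pair of dumbbells (15 lb) €56.29: athletic equipment → 8.5% + 0.5% transit = 9% → €5.07
Soccer ball €44.68: athletic equipment → 8.5% + 0.5% transit = 9% → €4.02
Chicken breast (2 lb) €9.36: grocery items → 0% + 0.5% transit = 0.5% → €0.05
Olive oil (1 L) €15.16: grocery items → 0% + 0.5% transit = 0.5% → €0.08
Sleeping bag €66.06: athletic equipment → 8.5% + 0.5% transit = 9% → €5.95
Orange juice (64 oz) €4.07: grocery items → 0% + 0.5% transit = 0.5% → €0.02
Umbrella €14.45: everything else → 8.5% + 1.75% transit = 10.25% → €1.48
Granola (1 lb) €5.33: grocery items → 0% + 0.5% transit = 0.5% → €0.03
Laundry detergent €17.97: everything else → 8.5% + 1.75% transit = 10.25% → €1.84
Total tax = €0.20 + €0.39 + €5.07 + €4.02 + €0.05 + €0.08 + €5.95 + €0.02 + €1.48 + €0.03 + €1.84 = €19.13

€19.13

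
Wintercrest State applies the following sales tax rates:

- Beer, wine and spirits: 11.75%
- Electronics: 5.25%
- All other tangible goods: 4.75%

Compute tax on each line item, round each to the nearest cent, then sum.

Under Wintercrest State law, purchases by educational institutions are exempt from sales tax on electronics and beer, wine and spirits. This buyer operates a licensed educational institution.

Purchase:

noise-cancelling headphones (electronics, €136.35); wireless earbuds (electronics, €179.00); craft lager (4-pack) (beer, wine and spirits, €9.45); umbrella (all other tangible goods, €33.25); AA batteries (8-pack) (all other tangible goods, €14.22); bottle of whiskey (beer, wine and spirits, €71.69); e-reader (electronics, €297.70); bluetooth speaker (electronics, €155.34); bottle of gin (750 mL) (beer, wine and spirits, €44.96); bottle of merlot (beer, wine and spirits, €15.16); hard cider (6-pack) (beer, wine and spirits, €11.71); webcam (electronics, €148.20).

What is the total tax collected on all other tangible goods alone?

€2.26

Umbrella €33.25: all other tangible goods → 4.75% → €1.58
AA batteries (8-pack) €14.22: all other tangible goods → 4.75% → €0.68
Tax on all other tangible goods = €1.58 + €0.68 = €2.26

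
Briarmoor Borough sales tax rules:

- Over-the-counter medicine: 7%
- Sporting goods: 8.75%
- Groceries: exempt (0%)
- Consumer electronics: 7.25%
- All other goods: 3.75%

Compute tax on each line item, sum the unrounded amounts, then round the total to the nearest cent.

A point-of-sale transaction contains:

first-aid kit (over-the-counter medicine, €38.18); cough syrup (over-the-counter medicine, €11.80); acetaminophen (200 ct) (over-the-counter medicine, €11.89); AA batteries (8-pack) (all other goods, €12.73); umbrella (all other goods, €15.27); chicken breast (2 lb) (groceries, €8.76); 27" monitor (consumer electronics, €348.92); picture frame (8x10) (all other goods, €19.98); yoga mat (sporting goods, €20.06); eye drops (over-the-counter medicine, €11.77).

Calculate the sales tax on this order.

€34.01

First-aid kit €38.18: over-the-counter medicine → 7% → €2.6726
Cough syrup €11.80: over-the-counter medicine → 7% → €0.826
Acetaminophen (200 ct) €11.89: over-the-counter medicine → 7% → €0.8323
AA batteries (8-pack) €12.73: all other goods → 3.75% → €0.477375
Umbrella €15.27: all other goods → 3.75% → €0.572625
Chicken breast (2 lb) €8.76: groceries → 0% → €0.00
27" monitor €348.92: consumer electronics → 7.25% → €25.2967
Picture frame (8x10) €19.98: all other goods → 3.75% → €0.74925
Yoga mat €20.06: sporting goods → 8.75% → €1.75525
Eye drops €11.77: over-the-counter medicine → 7% → €0.8239
Unrounded tax sum = €34.006 → €34.01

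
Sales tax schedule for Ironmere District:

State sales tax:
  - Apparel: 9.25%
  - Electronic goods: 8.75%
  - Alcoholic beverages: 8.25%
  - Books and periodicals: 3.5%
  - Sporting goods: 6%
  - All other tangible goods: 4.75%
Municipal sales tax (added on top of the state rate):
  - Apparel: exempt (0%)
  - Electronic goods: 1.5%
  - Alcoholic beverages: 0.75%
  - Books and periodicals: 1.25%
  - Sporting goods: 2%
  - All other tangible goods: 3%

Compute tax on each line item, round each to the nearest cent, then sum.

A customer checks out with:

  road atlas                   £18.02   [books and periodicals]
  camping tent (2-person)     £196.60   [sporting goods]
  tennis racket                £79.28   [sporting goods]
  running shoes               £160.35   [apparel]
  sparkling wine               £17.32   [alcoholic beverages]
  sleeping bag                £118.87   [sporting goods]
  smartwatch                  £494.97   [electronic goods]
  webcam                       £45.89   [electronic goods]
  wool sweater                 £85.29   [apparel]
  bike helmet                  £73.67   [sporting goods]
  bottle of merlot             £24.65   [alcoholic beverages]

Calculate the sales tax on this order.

£120.26

Road atlas £18.02: books and periodicals → 3.5% + 1.25% municipal = 4.75% → £0.86
Camping tent (2-person) £196.60: sporting goods → 6% + 2% municipal = 8% → £15.73
Tennis racket £79.28: sporting goods → 6% + 2% municipal = 8% → £6.34
Running shoes £160.35: apparel → 9.25% + 0% municipal = 9.25% → £14.83
Sparkling wine £17.32: alcoholic beverages → 8.25% + 0.75% municipal = 9% → £1.56
Sleeping bag £118.87: sporting goods → 6% + 2% municipal = 8% → £9.51
Smartwatch £494.97: electronic goods → 8.75% + 1.5% municipal = 10.25% → £50.73
Webcam £45.89: electronic goods → 8.75% + 1.5% municipal = 10.25% → £4.70
Wool sweater £85.29: apparel → 9.25% + 0% municipal = 9.25% → £7.89
Bike helmet £73.67: sporting goods → 6% + 2% municipal = 8% → £5.89
Bottle of merlot £24.65: alcoholic beverages → 8.25% + 0.75% municipal = 9% → £2.22
Total tax = £0.86 + £15.73 + £6.34 + £14.83 + £1.56 + £9.51 + £50.73 + £4.70 + £7.89 + £5.89 + £2.22 = £120.26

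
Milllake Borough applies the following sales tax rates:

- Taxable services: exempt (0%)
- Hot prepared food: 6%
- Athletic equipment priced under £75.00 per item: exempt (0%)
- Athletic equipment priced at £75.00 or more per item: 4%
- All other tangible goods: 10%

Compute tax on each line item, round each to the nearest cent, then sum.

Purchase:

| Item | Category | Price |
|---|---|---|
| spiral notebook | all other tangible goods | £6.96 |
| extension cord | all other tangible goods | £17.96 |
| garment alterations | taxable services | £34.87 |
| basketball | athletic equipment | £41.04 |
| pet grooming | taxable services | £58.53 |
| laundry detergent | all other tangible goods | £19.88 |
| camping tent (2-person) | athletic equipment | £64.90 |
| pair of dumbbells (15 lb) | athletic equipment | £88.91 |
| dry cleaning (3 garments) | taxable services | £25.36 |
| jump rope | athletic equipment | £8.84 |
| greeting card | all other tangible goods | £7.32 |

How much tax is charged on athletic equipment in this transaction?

Basketball £41.04: athletic equipment, under £75.00 → 0% → £0.00
Camping tent (2-person) £64.90: athletic equipment, under £75.00 → 0% → £0.00
Pair of dumbbells (15 lb) £88.91: athletic equipment, £75.00 or more → 4% → £3.56
Jump rope £8.84: athletic equipment, under £75.00 → 0% → £0.00
Tax on athletic equipment = £0.00 + £0.00 + £3.56 + £0.00 = £3.56

£3.56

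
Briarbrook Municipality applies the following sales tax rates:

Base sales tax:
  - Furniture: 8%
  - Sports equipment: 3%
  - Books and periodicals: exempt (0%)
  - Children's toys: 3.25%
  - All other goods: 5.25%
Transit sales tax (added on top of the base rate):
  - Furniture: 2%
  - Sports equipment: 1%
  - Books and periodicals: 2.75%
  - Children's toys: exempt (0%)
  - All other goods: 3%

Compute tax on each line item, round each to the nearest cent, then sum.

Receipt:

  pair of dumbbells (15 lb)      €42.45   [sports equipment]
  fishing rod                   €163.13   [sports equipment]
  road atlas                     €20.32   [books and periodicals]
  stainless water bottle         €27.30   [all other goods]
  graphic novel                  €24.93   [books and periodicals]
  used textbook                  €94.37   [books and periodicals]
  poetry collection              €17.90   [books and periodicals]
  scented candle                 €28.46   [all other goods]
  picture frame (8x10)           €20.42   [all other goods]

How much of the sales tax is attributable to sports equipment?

Pair of dumbbells (15 lb) €42.45: sports equipment → 3% + 1% transit = 4% → €1.70
Fishing rod €163.13: sports equipment → 3% + 1% transit = 4% → €6.53
Tax on sports equipment = €1.70 + €6.53 = €8.23

€8.23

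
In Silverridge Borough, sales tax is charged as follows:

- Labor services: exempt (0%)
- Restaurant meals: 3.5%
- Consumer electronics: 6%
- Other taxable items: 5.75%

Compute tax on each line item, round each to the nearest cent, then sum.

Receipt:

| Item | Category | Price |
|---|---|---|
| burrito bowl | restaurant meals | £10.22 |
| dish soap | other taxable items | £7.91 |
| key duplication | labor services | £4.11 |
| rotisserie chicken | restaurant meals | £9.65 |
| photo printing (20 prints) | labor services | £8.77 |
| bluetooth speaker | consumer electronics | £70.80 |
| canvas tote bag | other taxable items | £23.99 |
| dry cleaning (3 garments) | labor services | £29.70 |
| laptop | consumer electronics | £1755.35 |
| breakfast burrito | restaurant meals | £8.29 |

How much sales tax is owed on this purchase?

Burrito bowl £10.22: restaurant meals → 3.5% → £0.36
Dish soap £7.91: other taxable items → 5.75% → £0.45
Key duplication £4.11: labor services → 0% → £0.00
Rotisserie chicken £9.65: restaurant meals → 3.5% → £0.34
Photo printing (20 prints) £8.77: labor services → 0% → £0.00
Bluetooth speaker £70.80: consumer electronics → 6% → £4.25
Canvas tote bag £23.99: other taxable items → 5.75% → £1.38
Dry cleaning (3 garments) £29.70: labor services → 0% → £0.00
Laptop £1755.35: consumer electronics → 6% → £105.32
Breakfast burrito £8.29: restaurant meals → 3.5% → £0.29
Total tax = £0.36 + £0.45 + £0.34 + £4.25 + £1.38 + £105.32 + £0.29 = £112.39

£112.39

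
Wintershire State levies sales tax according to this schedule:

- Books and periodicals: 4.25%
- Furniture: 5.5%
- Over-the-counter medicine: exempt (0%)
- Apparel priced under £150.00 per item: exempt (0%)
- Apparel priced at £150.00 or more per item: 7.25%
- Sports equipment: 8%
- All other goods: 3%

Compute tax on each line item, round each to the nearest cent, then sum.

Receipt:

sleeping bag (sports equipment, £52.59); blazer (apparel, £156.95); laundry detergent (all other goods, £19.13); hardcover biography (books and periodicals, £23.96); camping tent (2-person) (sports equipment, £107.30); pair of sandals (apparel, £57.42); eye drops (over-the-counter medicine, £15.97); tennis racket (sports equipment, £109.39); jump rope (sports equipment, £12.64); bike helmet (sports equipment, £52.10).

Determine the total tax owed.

£39.69

Sleeping bag £52.59: sports equipment → 8% → £4.21
Blazer £156.95: apparel, £150.00 or more → 7.25% → £11.38
Laundry detergent £19.13: all other goods → 3% → £0.57
Hardcover biography £23.96: books and periodicals → 4.25% → £1.02
Camping tent (2-person) £107.30: sports equipment → 8% → £8.58
Pair of sandals £57.42: apparel, under £150.00 → 0% → £0.00
Eye drops £15.97: over-the-counter medicine → 0% → £0.00
Tennis racket £109.39: sports equipment → 8% → £8.75
Jump rope £12.64: sports equipment → 8% → £1.01
Bike helmet £52.10: sports equipment → 8% → £4.17
Total tax = £4.21 + £11.38 + £0.57 + £1.02 + £8.58 + £8.75 + £1.01 + £4.17 = £39.69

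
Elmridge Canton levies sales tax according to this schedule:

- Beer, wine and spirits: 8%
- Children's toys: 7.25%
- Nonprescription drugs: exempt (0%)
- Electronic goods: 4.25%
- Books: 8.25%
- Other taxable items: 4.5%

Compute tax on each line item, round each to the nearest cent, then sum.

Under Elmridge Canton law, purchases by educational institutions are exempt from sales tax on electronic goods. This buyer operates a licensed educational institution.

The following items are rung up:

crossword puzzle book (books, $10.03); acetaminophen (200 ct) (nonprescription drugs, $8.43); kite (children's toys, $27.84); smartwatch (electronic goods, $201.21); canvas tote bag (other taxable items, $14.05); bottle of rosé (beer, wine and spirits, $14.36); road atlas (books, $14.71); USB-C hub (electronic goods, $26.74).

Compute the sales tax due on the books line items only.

$2.04

Crossword puzzle book $10.03: books → 8.25% → $0.83
Road atlas $14.71: books → 8.25% → $1.21
Tax on books = $0.83 + $1.21 = $2.04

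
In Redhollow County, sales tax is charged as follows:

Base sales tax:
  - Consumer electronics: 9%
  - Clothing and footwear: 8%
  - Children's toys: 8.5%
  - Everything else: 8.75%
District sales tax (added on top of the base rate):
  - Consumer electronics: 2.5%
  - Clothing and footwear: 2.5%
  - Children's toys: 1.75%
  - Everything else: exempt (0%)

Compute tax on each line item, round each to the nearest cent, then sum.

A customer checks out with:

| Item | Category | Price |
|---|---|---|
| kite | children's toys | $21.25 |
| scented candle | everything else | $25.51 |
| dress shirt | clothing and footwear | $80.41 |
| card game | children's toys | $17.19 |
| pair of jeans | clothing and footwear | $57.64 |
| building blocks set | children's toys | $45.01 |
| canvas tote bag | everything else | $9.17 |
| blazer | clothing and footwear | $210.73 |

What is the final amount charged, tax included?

Kite $21.25: children's toys → 8.5% + 1.75% district = 10.25% → $2.18
Scented candle $25.51: everything else → 8.75% + 0% district = 8.75% → $2.23
Dress shirt $80.41: clothing and footwear → 8% + 2.5% district = 10.5% → $8.44
Card game $17.19: children's toys → 8.5% + 1.75% district = 10.25% → $1.76
Pair of jeans $57.64: clothing and footwear → 8% + 2.5% district = 10.5% → $6.05
Building blocks set $45.01: children's toys → 8.5% + 1.75% district = 10.25% → $4.61
Canvas tote bag $9.17: everything else → 8.75% + 0% district = 8.75% → $0.80
Blazer $210.73: clothing and footwear → 8% + 2.5% district = 10.5% → $22.13
Subtotal = $466.91; tax = $48.20; total due = $515.11

$515.11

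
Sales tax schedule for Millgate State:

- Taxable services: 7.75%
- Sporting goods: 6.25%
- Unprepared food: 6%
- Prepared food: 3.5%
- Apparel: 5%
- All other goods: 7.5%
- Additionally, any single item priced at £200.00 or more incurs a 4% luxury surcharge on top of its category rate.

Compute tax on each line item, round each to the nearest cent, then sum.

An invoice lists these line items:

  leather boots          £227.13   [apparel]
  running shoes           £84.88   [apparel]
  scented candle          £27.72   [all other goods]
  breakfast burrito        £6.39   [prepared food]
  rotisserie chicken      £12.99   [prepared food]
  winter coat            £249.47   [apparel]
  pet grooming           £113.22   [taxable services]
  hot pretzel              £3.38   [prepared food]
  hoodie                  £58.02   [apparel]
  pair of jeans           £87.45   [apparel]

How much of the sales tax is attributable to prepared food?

£0.79

Breakfast burrito £6.39: prepared food → 3.5% → £0.22
Rotisserie chicken £12.99: prepared food → 3.5% → £0.45
Hot pretzel £3.38: prepared food → 3.5% → £0.12
Tax on prepared food = £0.22 + £0.45 + £0.12 = £0.79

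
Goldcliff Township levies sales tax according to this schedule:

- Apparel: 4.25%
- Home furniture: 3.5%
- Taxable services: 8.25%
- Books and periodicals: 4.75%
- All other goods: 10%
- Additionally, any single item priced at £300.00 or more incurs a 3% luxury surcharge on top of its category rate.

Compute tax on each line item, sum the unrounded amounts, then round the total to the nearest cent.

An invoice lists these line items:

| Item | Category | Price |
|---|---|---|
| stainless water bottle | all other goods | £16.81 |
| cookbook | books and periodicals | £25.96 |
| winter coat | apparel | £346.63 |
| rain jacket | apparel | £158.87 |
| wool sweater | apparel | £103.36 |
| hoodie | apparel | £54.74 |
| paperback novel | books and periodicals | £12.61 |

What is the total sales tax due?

Stainless water bottle £16.81: all other goods → 10% → £1.681
Cookbook £25.96: books and periodicals → 4.75% → £1.2331
Winter coat £346.63: apparel → 4.25% + 3% surcharge = 7.25% → £25.130675
Rain jacket £158.87: apparel → 4.25% → £6.751975
Wool sweater £103.36: apparel → 4.25% → £4.3928
Hoodie £54.74: apparel → 4.25% → £2.32645
Paperback novel £12.61: books and periodicals → 4.75% → £0.598975
Unrounded tax sum = £42.114975 → £42.11

£42.11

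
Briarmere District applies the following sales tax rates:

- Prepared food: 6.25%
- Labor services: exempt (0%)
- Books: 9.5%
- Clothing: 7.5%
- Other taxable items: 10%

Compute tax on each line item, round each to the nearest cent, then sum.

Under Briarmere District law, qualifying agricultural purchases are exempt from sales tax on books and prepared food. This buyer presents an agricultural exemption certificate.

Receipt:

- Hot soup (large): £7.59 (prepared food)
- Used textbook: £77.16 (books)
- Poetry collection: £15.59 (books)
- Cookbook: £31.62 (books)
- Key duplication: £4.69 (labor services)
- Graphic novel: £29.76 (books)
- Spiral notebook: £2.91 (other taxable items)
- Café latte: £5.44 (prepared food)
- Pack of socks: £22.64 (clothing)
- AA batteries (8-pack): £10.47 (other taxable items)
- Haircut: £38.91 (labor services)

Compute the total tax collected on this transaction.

Hot soup (large) £7.59: prepared food, buyer-exempt → 0% → £0.00
Used textbook £77.16: books, buyer-exempt → 0% → £0.00
Poetry collection £15.59: books, buyer-exempt → 0% → £0.00
Cookbook £31.62: books, buyer-exempt → 0% → £0.00
Key duplication £4.69: labor services → 0% → £0.00
Graphic novel £29.76: books, buyer-exempt → 0% → £0.00
Spiral notebook £2.91: other taxable items → 10% → £0.29
Café latte £5.44: prepared food, buyer-exempt → 0% → £0.00
Pack of socks £22.64: clothing → 7.5% → £1.70
AA batteries (8-pack) £10.47: other taxable items → 10% → £1.05
Haircut £38.91: labor services → 0% → £0.00
Total tax = £0.29 + £1.70 + £1.05 = £3.04

£3.04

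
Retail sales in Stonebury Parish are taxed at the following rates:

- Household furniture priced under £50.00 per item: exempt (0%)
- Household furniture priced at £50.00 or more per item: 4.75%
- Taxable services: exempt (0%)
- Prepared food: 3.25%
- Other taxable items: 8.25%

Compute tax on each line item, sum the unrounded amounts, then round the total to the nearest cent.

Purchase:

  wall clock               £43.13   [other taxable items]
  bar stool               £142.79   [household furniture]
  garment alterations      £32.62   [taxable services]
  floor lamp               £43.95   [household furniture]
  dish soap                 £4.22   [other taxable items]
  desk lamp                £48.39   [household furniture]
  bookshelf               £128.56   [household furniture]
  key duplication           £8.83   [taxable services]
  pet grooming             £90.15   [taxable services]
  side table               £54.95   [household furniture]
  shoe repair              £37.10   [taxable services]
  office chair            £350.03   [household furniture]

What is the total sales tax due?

£36.03

Wall clock £43.13: other taxable items → 8.25% → £3.558225
Bar stool £142.79: household furniture, £50.00 or more → 4.75% → £6.782525
Garment alterations £32.62: taxable services → 0% → £0.00
Floor lamp £43.95: household furniture, under £50.00 → 0% → £0.00
Dish soap £4.22: other taxable items → 8.25% → £0.34815
Desk lamp £48.39: household furniture, under £50.00 → 0% → £0.00
Bookshelf £128.56: household furniture, £50.00 or more → 4.75% → £6.1066
Key duplication £8.83: taxable services → 0% → £0.00
Pet grooming £90.15: taxable services → 0% → £0.00
Side table £54.95: household furniture, £50.00 or more → 4.75% → £2.610125
Shoe repair £37.10: taxable services → 0% → £0.00
Office chair £350.03: household furniture, £50.00 or more → 4.75% → £16.626425
Unrounded tax sum = £36.03205 → £36.03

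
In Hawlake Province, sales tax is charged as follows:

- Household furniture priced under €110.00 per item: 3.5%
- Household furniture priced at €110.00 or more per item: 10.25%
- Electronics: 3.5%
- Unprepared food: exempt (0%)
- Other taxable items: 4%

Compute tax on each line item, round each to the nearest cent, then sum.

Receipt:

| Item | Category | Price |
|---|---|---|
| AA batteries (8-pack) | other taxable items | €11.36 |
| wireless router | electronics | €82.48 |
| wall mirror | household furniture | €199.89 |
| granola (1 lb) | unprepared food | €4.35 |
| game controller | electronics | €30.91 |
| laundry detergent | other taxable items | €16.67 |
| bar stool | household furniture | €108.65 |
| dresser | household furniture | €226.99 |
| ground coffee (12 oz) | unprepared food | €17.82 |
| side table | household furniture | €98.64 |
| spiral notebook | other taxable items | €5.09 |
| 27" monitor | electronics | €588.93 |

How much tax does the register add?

AA batteries (8-pack) €11.36: other taxable items → 4% → €0.45
Wireless router €82.48: electronics → 3.5% → €2.89
Wall mirror €199.89: household furniture, €110.00 or more → 10.25% → €20.49
Granola (1 lb) €4.35: unprepared food → 0% → €0.00
Game controller €30.91: electronics → 3.5% → €1.08
Laundry detergent €16.67: other taxable items → 4% → €0.67
Bar stool €108.65: household furniture, under €110.00 → 3.5% → €3.80
Dresser €226.99: household furniture, €110.00 or more → 10.25% → €23.27
Ground coffee (12 oz) €17.82: unprepared food → 0% → €0.00
Side table €98.64: household furniture, under €110.00 → 3.5% → €3.45
Spiral notebook €5.09: other taxable items → 4% → €0.20
27" monitor €588.93: electronics → 3.5% → €20.61
Total tax = €0.45 + €2.89 + €20.49 + €1.08 + €0.67 + €3.80 + €23.27 + €3.45 + €0.20 + €20.61 = €76.91

€76.91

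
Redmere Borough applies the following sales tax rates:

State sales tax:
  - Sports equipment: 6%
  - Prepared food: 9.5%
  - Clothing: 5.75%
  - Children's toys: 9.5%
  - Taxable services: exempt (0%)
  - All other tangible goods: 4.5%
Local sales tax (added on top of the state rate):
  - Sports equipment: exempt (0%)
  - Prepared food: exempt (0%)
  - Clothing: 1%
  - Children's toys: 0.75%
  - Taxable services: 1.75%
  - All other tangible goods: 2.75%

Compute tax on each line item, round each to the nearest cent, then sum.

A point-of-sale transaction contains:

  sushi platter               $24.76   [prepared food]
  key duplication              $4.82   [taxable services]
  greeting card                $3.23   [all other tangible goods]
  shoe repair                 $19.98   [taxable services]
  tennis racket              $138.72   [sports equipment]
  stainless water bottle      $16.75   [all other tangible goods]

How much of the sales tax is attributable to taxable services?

$0.43

Key duplication $4.82: taxable services → 0% + 1.75% local = 1.75% → $0.08
Shoe repair $19.98: taxable services → 0% + 1.75% local = 1.75% → $0.35
Tax on taxable services = $0.08 + $0.35 = $0.43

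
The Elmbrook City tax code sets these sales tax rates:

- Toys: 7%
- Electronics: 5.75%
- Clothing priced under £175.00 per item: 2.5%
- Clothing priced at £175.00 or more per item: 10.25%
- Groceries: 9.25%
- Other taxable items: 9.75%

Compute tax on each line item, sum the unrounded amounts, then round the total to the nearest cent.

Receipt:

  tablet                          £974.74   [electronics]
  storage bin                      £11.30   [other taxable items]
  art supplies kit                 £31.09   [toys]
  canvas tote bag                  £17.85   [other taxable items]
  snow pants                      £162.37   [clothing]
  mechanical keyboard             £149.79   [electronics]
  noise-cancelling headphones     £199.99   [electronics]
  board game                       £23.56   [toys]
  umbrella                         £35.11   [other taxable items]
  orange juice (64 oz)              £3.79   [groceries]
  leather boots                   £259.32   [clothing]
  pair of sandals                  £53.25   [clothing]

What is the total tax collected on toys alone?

£3.83

Art supplies kit £31.09: toys → 7% → £2.1763
Board game £23.56: toys → 7% → £1.6492
Tax on toys: unrounded sum = £3.8255 → £3.83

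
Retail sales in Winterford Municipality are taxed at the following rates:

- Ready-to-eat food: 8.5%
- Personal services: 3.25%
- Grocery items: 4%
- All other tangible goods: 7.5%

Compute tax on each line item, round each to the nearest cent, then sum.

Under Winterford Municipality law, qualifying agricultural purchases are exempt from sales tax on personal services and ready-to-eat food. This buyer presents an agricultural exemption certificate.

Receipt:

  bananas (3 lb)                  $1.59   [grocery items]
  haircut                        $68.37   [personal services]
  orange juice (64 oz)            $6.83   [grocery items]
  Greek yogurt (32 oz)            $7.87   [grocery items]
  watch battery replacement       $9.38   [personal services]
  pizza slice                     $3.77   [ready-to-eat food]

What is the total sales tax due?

Bananas (3 lb) $1.59: grocery items → 4% → $0.06
Haircut $68.37: personal services, buyer-exempt → 0% → $0.00
Orange juice (64 oz) $6.83: grocery items → 4% → $0.27
Greek yogurt (32 oz) $7.87: grocery items → 4% → $0.31
Watch battery replacement $9.38: personal services, buyer-exempt → 0% → $0.00
Pizza slice $3.77: ready-to-eat food, buyer-exempt → 0% → $0.00
Total tax = $0.06 + $0.27 + $0.31 = $0.64

$0.64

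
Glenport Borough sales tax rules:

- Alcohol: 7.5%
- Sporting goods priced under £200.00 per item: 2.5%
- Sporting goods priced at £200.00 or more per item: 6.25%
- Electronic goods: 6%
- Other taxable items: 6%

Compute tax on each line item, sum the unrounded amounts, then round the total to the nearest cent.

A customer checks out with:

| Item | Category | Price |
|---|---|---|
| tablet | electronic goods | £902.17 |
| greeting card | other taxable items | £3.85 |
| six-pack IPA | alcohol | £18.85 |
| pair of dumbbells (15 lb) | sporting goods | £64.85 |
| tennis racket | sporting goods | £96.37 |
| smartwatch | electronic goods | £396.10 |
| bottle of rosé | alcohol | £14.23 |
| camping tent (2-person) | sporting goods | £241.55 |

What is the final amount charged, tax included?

£1837.71

Tablet £902.17: electronic goods → 6% → £54.1302
Greeting card £3.85: other taxable items → 6% → £0.231
Six-pack IPA £18.85: alcohol → 7.5% → £1.41375
Pair of dumbbells (15 lb) £64.85: sporting goods, under £200.00 → 2.5% → £1.62125
Tennis racket £96.37: sporting goods, under £200.00 → 2.5% → £2.40925
Smartwatch £396.10: electronic goods → 6% → £23.766
Bottle of rosé £14.23: alcohol → 7.5% → £1.06725
Camping tent (2-person) £241.55: sporting goods, £200.00 or more → 6.25% → £15.096875
Subtotal = £1737.97; unrounded tax = £99.735575 → £99.74; total due = £1837.71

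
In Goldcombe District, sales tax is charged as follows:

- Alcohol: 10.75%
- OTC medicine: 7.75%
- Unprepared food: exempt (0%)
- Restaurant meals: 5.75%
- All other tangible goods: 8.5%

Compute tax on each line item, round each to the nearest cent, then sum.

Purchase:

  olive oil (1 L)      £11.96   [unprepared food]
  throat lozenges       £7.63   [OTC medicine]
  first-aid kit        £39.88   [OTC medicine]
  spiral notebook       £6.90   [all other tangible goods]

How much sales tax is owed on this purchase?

Olive oil (1 L) £11.96: unprepared food → 0% → £0.00
Throat lozenges £7.63: OTC medicine → 7.75% → £0.59
First-aid kit £39.88: OTC medicine → 7.75% → £3.09
Spiral notebook £6.90: all other tangible goods → 8.5% → £0.59
Total tax = £0.59 + £3.09 + £0.59 = £4.27

£4.27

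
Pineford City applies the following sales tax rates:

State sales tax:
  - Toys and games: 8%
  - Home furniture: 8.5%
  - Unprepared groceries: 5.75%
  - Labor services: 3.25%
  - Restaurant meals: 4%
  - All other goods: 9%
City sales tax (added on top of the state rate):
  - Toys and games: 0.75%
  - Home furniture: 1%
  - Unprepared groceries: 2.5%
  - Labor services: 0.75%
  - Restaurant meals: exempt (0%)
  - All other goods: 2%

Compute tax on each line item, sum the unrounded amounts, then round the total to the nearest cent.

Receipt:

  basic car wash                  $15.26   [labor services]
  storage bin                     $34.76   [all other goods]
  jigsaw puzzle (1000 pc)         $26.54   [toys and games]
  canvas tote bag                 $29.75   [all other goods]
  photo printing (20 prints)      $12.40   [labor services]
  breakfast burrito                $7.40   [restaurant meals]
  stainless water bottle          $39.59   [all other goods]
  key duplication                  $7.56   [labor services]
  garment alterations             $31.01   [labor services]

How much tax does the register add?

$16.72

Basic car wash $15.26: labor services → 3.25% + 0.75% city = 4% → $0.6104
Storage bin $34.76: all other goods → 9% + 2% city = 11% → $3.8236
Jigsaw puzzle (1000 pc) $26.54: toys and games → 8% + 0.75% city = 8.75% → $2.32225
Canvas tote bag $29.75: all other goods → 9% + 2% city = 11% → $3.2725
Photo printing (20 prints) $12.40: labor services → 3.25% + 0.75% city = 4% → $0.496
Breakfast burrito $7.40: restaurant meals → 4% + 0% city = 4% → $0.296
Stainless water bottle $39.59: all other goods → 9% + 2% city = 11% → $4.3549
Key duplication $7.56: labor services → 3.25% + 0.75% city = 4% → $0.3024
Garment alterations $31.01: labor services → 3.25% + 0.75% city = 4% → $1.2404
Unrounded tax sum = $16.71845 → $16.72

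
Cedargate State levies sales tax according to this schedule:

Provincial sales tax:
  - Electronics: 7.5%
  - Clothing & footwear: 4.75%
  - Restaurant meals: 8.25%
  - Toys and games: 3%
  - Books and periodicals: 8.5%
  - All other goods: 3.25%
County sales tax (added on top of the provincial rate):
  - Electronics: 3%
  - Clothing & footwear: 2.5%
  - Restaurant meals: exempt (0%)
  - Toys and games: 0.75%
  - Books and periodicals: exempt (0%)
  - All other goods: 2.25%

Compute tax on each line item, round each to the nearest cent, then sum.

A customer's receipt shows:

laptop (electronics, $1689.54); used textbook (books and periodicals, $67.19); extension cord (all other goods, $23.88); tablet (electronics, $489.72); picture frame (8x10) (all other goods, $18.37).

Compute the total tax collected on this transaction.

Laptop $1689.54: electronics → 7.5% + 3% county = 10.5% → $177.40
Used textbook $67.19: books and periodicals → 8.5% + 0% county = 8.5% → $5.71
Extension cord $23.88: all other goods → 3.25% + 2.25% county = 5.5% → $1.31
Tablet $489.72: electronics → 7.5% + 3% county = 10.5% → $51.42
Picture frame (8x10) $18.37: all other goods → 3.25% + 2.25% county = 5.5% → $1.01
Total tax = $177.40 + $5.71 + $1.31 + $51.42 + $1.01 = $236.85

$236.85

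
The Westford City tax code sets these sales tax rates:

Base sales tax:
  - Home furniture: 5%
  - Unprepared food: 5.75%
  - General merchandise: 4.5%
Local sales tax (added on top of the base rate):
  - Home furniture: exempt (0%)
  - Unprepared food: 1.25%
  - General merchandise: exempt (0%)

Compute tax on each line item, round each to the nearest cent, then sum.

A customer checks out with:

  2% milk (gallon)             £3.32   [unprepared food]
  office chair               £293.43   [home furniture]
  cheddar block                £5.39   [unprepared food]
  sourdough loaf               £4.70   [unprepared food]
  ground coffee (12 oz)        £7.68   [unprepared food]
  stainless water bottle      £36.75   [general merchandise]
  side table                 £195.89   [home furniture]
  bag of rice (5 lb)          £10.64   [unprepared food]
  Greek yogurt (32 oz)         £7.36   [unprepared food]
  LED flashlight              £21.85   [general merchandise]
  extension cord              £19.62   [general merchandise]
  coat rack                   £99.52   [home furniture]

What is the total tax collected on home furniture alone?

£29.44

Office chair £293.43: home furniture → 5% + 0% local = 5% → £14.67
Side table £195.89: home furniture → 5% + 0% local = 5% → £9.79
Coat rack £99.52: home furniture → 5% + 0% local = 5% → £4.98
Tax on home furniture = £14.67 + £9.79 + £4.98 = £29.44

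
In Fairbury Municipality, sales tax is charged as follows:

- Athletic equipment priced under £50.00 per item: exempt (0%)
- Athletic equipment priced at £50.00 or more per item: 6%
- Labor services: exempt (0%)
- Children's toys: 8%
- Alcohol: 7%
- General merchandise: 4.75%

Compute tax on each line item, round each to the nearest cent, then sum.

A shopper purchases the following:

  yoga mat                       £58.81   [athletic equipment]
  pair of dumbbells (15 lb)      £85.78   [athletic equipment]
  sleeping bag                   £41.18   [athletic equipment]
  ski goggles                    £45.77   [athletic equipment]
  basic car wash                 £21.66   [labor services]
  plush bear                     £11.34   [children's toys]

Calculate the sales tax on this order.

Yoga mat £58.81: athletic equipment, £50.00 or more → 6% → £3.53
Pair of dumbbells (15 lb) £85.78: athletic equipment, £50.00 or more → 6% → £5.15
Sleeping bag £41.18: athletic equipment, under £50.00 → 0% → £0.00
Ski goggles £45.77: athletic equipment, under £50.00 → 0% → £0.00
Basic car wash £21.66: labor services → 0% → £0.00
Plush bear £11.34: children's toys → 8% → £0.91
Total tax = £3.53 + £5.15 + £0.91 = £9.59

£9.59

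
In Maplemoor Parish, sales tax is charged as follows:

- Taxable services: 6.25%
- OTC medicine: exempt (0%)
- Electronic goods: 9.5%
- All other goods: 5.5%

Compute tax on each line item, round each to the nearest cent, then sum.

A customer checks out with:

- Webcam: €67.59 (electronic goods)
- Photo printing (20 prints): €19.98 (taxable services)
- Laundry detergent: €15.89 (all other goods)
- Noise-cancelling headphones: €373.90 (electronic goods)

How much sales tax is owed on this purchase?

€44.06

Webcam €67.59: electronic goods → 9.5% → €6.42
Photo printing (20 prints) €19.98: taxable services → 6.25% → €1.25
Laundry detergent €15.89: all other goods → 5.5% → €0.87
Noise-cancelling headphones €373.90: electronic goods → 9.5% → €35.52
Total tax = €6.42 + €1.25 + €0.87 + €35.52 = €44.06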